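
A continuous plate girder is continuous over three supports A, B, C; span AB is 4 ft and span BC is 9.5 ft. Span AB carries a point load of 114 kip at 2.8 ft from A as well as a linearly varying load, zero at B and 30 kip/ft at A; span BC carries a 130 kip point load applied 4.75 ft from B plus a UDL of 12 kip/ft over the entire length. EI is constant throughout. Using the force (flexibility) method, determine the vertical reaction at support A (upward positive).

Release continuity at B by inserting a hinge; the redundant is the internal moment M_B. The primary structure is two simply-supported spans AB and BC.
End slopes at the hinge B, treating each span as simply supported:
  span AB: point load 114 at a = 2.8: Pab(L + a)/(6LEI) = 108.5/EI
  span AB: triangular load, peak 30: 7w₀L³/(360EI) = 37.33/EI
  span BC: point load 130 at a = 4.75: Pab(L + b)/(6LEI) = 733.3/EI
  span BC: UDL 12: wL³/(24EI) = 428.7/EI
  relative rotation θ_0 = (145.9 + 1162)/EI = 1308/EI
A unit hogging moment at B produces rotation L₁/(3EI) + L₂/(3EI) = 4.5/EI.
Slope continuity at B: θ_0 = M_B·4.5/EI, so M_B = 1308/4.5 = 290.6 kip·ft (hogging).
Span AB, ΣM about A with M_B applied at B: R_B^{AB}·4 = 399.2 + 290.6, so R_B^{AB} = 172.5 kip and R_A = 174 − 172.5 = 1.543 kip.

R_A = 1.543 kip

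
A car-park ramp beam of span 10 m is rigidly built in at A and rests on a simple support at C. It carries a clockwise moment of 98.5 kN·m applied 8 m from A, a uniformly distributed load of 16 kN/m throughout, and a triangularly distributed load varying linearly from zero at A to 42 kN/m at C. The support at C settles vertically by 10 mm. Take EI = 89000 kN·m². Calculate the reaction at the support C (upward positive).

Remove the prop at C; the released (primary) structure is a cantilever built in at A.
Free-end deflection of the primary structure under the applied loading (downward +):
  clockwise couple 98.5 at a = 8: M₀a(2L − a)/(2EI) = 4728/EI
  UDL 16: wL⁴/(8EI) = 20000/EI
  triangular load, peak 42 at the free end: 11w₀L⁴/(120EI) = 38500/EI
  δ_0 = 63228/EI
Flexibility coefficient — unit upward force at C: δ_{CC} = L³/(3EI) = 333.3/EI.
With EI = 89000 kN·m²: δ_0 = 0.71043 m and δ_{CC} = 0.003745 m/kN.
Compatibility — the beam at C must follow the support down by 0.01 m: δ_0 − R_C·δ_{CC} = 0.01, so R_C = (0.71043 − 0.01)/0.003745 = 187 kN.

R_C = 187 kN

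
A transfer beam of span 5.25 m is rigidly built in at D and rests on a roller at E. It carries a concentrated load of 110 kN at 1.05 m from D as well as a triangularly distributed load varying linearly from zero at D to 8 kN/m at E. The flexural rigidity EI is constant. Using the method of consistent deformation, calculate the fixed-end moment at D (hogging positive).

M_D = 96.02 kN·m

Take the reaction at E as the redundant and release it; the primary structure is a cantilever fixed at D.
Primary-structure tip deflection at E by superposition:
  point load 110 at a = 1.05: Pa²(3L − a)/(6EI) = 297.1/EI
  triangular load, peak 8 at the free end: 11w₀L⁴/(120EI) = 557.1/EI
  δ_0 = 854.2/EI
Flexibility coefficient — unit upward force at E: δ_{EE} = L³/(3EI) = 48.23/EI.
The prop prevents deflection at E: R_E = δ_0/δ_{EE} = 854.2/48.23 = 17.71 kN.
Moment equilibrium about D: M_D = Σ(load moments about D) − R_E·L = 189 − 17.71×5.25 = 96.02 kN·m.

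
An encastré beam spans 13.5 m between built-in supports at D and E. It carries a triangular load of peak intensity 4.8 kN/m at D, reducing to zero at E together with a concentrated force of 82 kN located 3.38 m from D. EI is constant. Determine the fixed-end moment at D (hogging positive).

M_D = 199.5 kN·m

Release both end moments; the primary structure is a simply-supported span DE with redundants M_D and M_E.
On the primary (simply-supported) span, the end slopes from the loading are:
  at D: triangular load, peak 4.8: w₀L³/(45EI) = 262.4/EI
  at E: triangular load, peak 4.8: 7w₀L³/(360EI) = 229.6/EI
  at D: point load 82 at a = 3.38: Pab(L + b)/(6LEI) = 817.9/EI
  at E: point load 82 at a = 3.38: Pab(L + a)/(6LEI) = 584.5/EI
  θ_D0 = 1080/EI,  θ_E0 = 814.2/EI
Flexibility coefficients: a unit moment at one end gives L/(3EI) there and L/(6EI) at the far end, so f₁₁ = f₂₂ = 4.5/EI and f₁₂ = f₂₁ = 2.25/EI.
Compatibility — zero rotation at each built-in end:
  4.5 M_D + 2.25 M_E = 1080
  2.25 M_D + 4.5 M_E = 814.2
Solving the pair gives M_D = 199.5 kN·m and M_E = 81.18 kN·m (hogging).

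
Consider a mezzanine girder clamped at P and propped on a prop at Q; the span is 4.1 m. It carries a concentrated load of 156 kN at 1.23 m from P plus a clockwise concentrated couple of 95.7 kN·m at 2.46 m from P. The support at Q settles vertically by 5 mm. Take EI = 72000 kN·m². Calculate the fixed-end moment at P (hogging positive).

M_P = 153.5 kN·m

Take the reaction at Q as the redundant and release it; the primary structure is a cantilever fixed at P.
Downward deflection at the released point Q due to the loads:
  point load 156 at a = 1.23: Pa²(3L − a)/(6EI) = 435.4/EI
  clockwise couple 95.7 at a = 2.46: M₀a(2L − a)/(2EI) = 675.7/EI
  δ_0 = 1111/EI
Tip deflection under a unit load at Q: L³/(3EI) = 22.97/EI.
With EI = 72000 kN·m²: δ_0 = 0.015432 m and δ_{QQ} = 0.000319 m/kN.
Compatibility — the beam at Q must follow the support down by 0.005 m: δ_0 − R_Q·δ_{QQ} = 0.005, so R_Q = (0.015432 − 0.005)/0.000319 = 32.69 kN.
Moment equilibrium about P: M_P = Σ(load moments about P) − R_Q·L = 287.6 − 32.69×4.1 = 153.5 kN·m.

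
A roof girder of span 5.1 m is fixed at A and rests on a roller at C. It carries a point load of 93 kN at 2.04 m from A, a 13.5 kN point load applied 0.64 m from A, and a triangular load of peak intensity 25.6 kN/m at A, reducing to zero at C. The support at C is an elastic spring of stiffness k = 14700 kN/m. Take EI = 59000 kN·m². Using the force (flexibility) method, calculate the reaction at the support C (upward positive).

R_C = 29.98 kN

Take the reaction at C as the redundant and release it; the primary structure is a cantilever fixed at A.
Primary-structure tip deflection at C by superposition:
  point load 93 at a = 2.04: Pa²(3L − a)/(6EI) = 855.3/EI
  point load 13.5 at a = 0.64: Pa²(3L − a)/(6EI) = 13.51/EI
  triangular load, peak 25.6 at the fixed end: w₀L⁴/(30EI) = 577.3/EI
  δ_0 = 1446/EI
Flexibility coefficient — unit upward force at C: δ_{CC} = L³/(3EI) = 44.22/EI.
With EI = 59000 kN·m²: δ_0 = 0.024511 m and δ_{CC} = 0.000749 m/kN.
Compatibility — the spring shortens by R_C/k under the reaction it provides: δ_0 − R_C·δ_{CC} = R_C/k. With 1/k = 0.000068 m/kN, R_C = δ_0 / (δ_{CC} + 1/k) = 0.024511 / (0.000749 + 0.000068) = 29.98 kN.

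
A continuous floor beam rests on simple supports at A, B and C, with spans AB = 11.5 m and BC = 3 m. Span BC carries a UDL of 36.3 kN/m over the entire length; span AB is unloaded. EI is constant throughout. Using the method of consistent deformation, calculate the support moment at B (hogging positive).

Release continuity at B by inserting a hinge; the redundant is the internal moment M_B. The primary structure is two simply-supported spans AB and BC.
Rotations at B on the released spans (each span's end-slope, ×1/EI):
  span BC: UDL 36.3: wL³/(24EI) = 40.84/EI
  relative rotation θ_0 = (0 + 40.84)/EI = 40.84/EI
A unit hogging moment at B produces rotation L₁/(3EI) + L₂/(3EI) = 4.833/EI.
Slope continuity at B: θ_0 = M_B·4.833/EI, so M_B = 40.84/4.833 = 8.449 kN·m (hogging).

M_B = 8.449 kN·m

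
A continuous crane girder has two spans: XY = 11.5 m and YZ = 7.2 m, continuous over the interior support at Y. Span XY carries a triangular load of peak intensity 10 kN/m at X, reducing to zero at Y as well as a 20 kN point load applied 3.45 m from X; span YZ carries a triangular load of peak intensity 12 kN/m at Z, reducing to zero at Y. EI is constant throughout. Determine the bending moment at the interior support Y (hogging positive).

Release continuity at Y by inserting a hinge; the redundant is the internal moment M_Y. The primary structure is two simply-supported spans XY and YZ.
End slopes at the hinge Y, treating each span as simply supported:
  span XY: triangular load, peak 10: 7w₀L³/(360EI) = 295.7/EI
  span XY: point load 20 at a = 3.45: Pab(L + a)/(6LEI) = 120.3/EI
  span YZ: triangular load, peak 12: 7w₀L³/(360EI) = 87.09/EI
  relative rotation θ_0 = (416.1 + 87.09)/EI = 503.2/EI
A unit hogging moment at Y produces rotation L₁/(3EI) + L₂/(3EI) = 6.233/EI.
Slope continuity at Y: θ_0 = M_Y·6.233/EI, so M_Y = 503.2/6.233 = 80.72 kN·m (hogging).

M_Y = 80.72 kN·m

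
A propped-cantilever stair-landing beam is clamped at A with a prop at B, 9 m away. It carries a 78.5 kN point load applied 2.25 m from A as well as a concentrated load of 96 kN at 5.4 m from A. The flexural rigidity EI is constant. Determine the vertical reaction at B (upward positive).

Remove the prop at B; the released (primary) structure is a cantilever built in at A.
Downward deflection at the released point B due to the loads:
  point load 78.5 at a = 2.25: Pa²(3L − a)/(6EI) = 1639/EI
  point load 96 at a = 5.4: Pa²(3L − a)/(6EI) = 10078/EI
  δ_0 = 11717/EI
Tip deflection under a unit load at B: L³/(3EI) = 243/EI.
The prop prevents deflection at B: R_B = δ_0/δ_{BB} = 11717/243 = 48.22 kN.

R_B = 48.22 kN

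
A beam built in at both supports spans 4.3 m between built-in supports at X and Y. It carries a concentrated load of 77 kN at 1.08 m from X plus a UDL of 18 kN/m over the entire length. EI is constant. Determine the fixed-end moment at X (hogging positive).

Release both end moments; the primary structure is a simply-supported span XY with redundants M_X and M_Y.
Simple-span end rotations at X and Y under the given loads:
  at X: point load 77 at a = 1.08: Pab(L + b)/(6LEI) = 78.05/EI
  at Y: point load 77 at a = 1.08: Pab(L + a)/(6LEI) = 55.84/EI
  at X: UDL 18: wL³/(24EI) = 59.63/EI
  at Y: UDL 18: wL³/(24EI) = 59.63/EI
  θ_X0 = 137.7/EI,  θ_Y0 = 115.5/EI
Flexibility coefficients: a unit moment at one end gives L/(3EI) there and L/(6EI) at the far end, so f₁₁ = f₂₂ = 1.433/EI and f₁₂ = f₂₁ = 0.7167/EI.
Compatibility — zero rotation at each built-in end:
  1.433 M_X + 0.7167 M_Y = 137.7
  0.7167 M_X + 1.433 M_Y = 115.5
Solving the pair gives M_X = 74.37 kN·m and M_Y = 43.38 kN·m (hogging).

M_X = 74.37 kN·m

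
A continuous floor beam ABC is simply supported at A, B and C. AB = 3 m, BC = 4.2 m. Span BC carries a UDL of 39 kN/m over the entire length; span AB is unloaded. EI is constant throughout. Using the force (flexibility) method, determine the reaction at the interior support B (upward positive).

Take M_B as the redundant. Released structure: two simple spans AB and BC with a hinge at B.
Rotations at B on the released spans (each span's end-slope, ×1/EI):
  span BC: UDL 39: wL³/(24EI) = 120.4/EI
  relative rotation θ_0 = (0 + 120.4)/EI = 120.4/EI
A unit hogging moment at B produces rotation L₁/(3EI) + L₂/(3EI) = 2.4/EI.
Slope continuity at B: θ_0 = M_B·2.4/EI, so M_B = 120.4/2.4 = 50.16 kN·m (hogging).
Span AB, ΣM about A with M_B applied at B: R_B^{AB}·3 = 0 + 50.16, so R_B^{AB} = 16.72 kN and R_A = 0 − 16.72 = -16.72 kN.
Span BC, ΣM about C: R_B^{BC}·4.2 = 344 + 50.16, so R_B^{BC} = 93.84 kN and R_C = 163.8 − 93.84 = 69.96 kN.
R_B = 16.72 + 93.84 = 110.6 kN.

R_B = 110.6 kN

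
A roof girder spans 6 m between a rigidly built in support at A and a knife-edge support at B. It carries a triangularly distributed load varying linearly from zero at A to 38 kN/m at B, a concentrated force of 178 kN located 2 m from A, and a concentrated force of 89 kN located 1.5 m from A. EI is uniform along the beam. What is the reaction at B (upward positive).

Release the roller at B. Primary structure: cantilever fixed at A.
Free-end deflection of the primary structure under the applied loading (downward +):
  triangular load, peak 38 at the free end: 11w₀L⁴/(120EI) = 4514/EI
  point load 178 at a = 2: Pa²(3L − a)/(6EI) = 1899/EI
  point load 89 at a = 1.5: Pa²(3L − a)/(6EI) = 550.7/EI
  δ_0 = 6964/EI
Flexibility coefficient — unit upward force at B: δ_{BB} = L³/(3EI) = 72/EI.
The prop prevents deflection at B: R_B = δ_0/δ_{BB} = 6964/72 = 96.72 kN.

R_B = 96.72 kN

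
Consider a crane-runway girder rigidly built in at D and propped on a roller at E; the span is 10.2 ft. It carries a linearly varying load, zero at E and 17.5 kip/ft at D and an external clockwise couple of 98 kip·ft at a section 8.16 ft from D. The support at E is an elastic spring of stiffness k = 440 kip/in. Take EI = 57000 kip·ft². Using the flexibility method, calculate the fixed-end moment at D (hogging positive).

Choose R_E as the redundant. The primary structure is the cantilever fixed at D.
Downward deflection at the released point E due to the loads:
  triangular load, peak 17.5 at the fixed end: w₀L⁴/(30EI) = 6314/EI
  clockwise couple 98 at a = 8.16: M₀a(2L − a)/(2EI) = 4894/EI
  δ_0 = 11208/EI
Flexibility coefficient — unit upward force at E: δ_{EE} = L³/(3EI) = 353.7/EI.
With EI = 57000 kip·ft²: δ_0 = 0.19664 ft and δ_{EE} = 0.006206 ft/kip.
Compatibility — the spring shortens by R_E/k under the reaction it provides: δ_0 − R_E·δ_{EE} = R_E/k. With 1/k = 1/(440×12) ft/kip = 0.000189 ft/kip, R_E = δ_0 / (δ_{EE} + 1/k) = 0.19664 / (0.006206 + 0.000189) = 30.75 kip.
Moment equilibrium about D: M_D = Σ(load moments about D) − R_E·L = 401.4 − 30.75×10.2 = 87.83 kip·ft.

M_D = 87.83 kip·ft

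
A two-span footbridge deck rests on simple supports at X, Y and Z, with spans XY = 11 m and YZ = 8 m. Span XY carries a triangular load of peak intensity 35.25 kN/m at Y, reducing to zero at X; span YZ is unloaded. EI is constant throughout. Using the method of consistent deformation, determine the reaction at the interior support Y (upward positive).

R_Y = 164.8 kN

Insert a hinge at Y; M_Y is the redundant, and each span becomes simply supported.
Discontinuity in slope at Y on the released structure — sum the simple-span end rotations:
  span XY: triangular load, peak 35.25: w₀L³/(45EI) = 1043/EI
  relative rotation θ_0 = (1043 + 0)/EI = 1043/EI
A unit hogging moment at Y produces rotation L₁/(3EI) + L₂/(3EI) = 6.333/EI.
Slope continuity at Y: θ_0 = M_Y·6.333/EI, so M_Y = 1043/6.333 = 164.6 kN·m (hogging).
Span XY, ΣM about X with M_Y applied at Y: R_Y^{XY}·11 = 1422 + 164.6, so R_Y^{XY} = 144.2 kN and R_X = 193.9 − 144.2 = 49.66 kN.
Span YZ, ΣM about Z: R_Y^{YZ}·8 = 0 + 164.6, so R_Y^{YZ} = 20.58 kN and R_Z = 0 − 20.58 = -20.58 kN.
R_Y = 144.2 + 20.58 = 164.8 kN.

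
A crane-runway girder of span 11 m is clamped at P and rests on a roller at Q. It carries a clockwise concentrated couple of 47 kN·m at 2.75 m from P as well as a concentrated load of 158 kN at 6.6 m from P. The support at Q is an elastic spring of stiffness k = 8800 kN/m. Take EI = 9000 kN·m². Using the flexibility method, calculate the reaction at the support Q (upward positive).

Take the reaction at Q as the redundant and release it; the primary structure is a cantilever fixed at P.
Free-end deflection of the primary structure under the applied loading (downward +):
  clockwise couple 47 at a = 2.75: M₀a(2L − a)/(2EI) = 1244/EI
  point load 158 at a = 6.6: Pa²(3L − a)/(6EI) = 30283/EI
  δ_0 = 31527/EI
Flexibility coefficient — unit upward force at Q: δ_{QQ} = L³/(3EI) = 443.7/EI.
With EI = 9000 kN·m²: δ_0 = 3.503 m and δ_{QQ} = 0.049296 m/kN.
Compatibility — the spring shortens by R_Q/k under the reaction it provides: δ_0 − R_Q·δ_{QQ} = R_Q/k. With 1/k = 0.000114 m/kN, R_Q = δ_0 / (δ_{QQ} + 1/k) = 3.503 / (0.049296 + 0.000114) = 70.9 kN.

R_Q = 70.9 kN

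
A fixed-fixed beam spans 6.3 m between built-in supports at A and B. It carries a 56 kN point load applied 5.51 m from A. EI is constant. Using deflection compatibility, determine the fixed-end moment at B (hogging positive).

Take the two fixed-end moments M_A, M_B as redundants; the released structure is the simple span AB.
On the primary (simply-supported) span, the end slopes from the loading are:
  at A: point load 56 at a = 5.51: Pab(L + b)/(6LEI) = 45.72/EI
  at B: point load 56 at a = 5.51: Pab(L + a)/(6LEI) = 76.16/EI
  θ_A0 = 45.72/EI,  θ_B0 = 76.16/EI
Flexibility coefficients: a unit moment at one end gives L/(3EI) there and L/(6EI) at the far end, so f₁₁ = f₂₂ = 2.1/EI and f₁₂ = f₂₁ = 1.05/EI.
Compatibility — zero rotation at each built-in end:
  2.1 M_A + 1.05 M_B = 45.72
  1.05 M_A + 2.1 M_B = 76.16
Solving the pair gives M_A = 4.852 kN·m and M_B = 33.84 kN·m (hogging).

M_B = 33.84 kN·m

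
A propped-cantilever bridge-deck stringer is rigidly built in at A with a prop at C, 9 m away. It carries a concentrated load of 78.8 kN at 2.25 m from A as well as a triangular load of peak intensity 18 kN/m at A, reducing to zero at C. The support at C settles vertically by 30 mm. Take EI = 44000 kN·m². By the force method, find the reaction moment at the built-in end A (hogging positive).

M_A = 262.4 kN·m

Release the roller at C. Primary structure: cantilever fixed at A.
Deflection at C on the released cantilever, summing each load's contribution:
  point load 78.8 at a = 2.25: Pa²(3L − a)/(6EI) = 1646/EI
  triangular load, peak 18 at the fixed end: w₀L⁴/(30EI) = 3937/EI
  δ_0 = 5582/EI
Flexibility coefficient — unit upward force at C: δ_{CC} = L³/(3EI) = 243/EI.
With EI = 44000 kN·m²: δ_0 = 0.12687 m and δ_{CC} = 0.005523 m/kN.
Compatibility — the beam at C must follow the support down by 0.03 m: δ_0 − R_C·δ_{CC} = 0.03, so R_C = (0.12687 − 0.03)/0.005523 = 17.54 kN.
Moment equilibrium about A: M_A = Σ(load moments about A) − R_C·L = 420.3 − 17.54×9 = 262.4 kN·m.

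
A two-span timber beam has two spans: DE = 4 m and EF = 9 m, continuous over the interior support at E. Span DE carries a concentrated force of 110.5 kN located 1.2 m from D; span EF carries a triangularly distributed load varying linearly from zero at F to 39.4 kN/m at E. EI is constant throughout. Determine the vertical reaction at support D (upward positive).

Release continuity at E by inserting a hinge; the redundant is the internal moment M_E. The primary structure is two simply-supported spans DE and EF.
Discontinuity in slope at E on the released structure — sum the simple-span end rotations:
  span DE: point load 110.5 at a = 1.2: Pab(L + a)/(6LEI) = 80.44/EI
  span EF: triangular load, peak 39.4: w₀L³/(45EI) = 638.3/EI
  relative rotation θ_0 = (80.44 + 638.3)/EI = 718.7/EI
A unit hogging moment at E produces rotation L₁/(3EI) + L₂/(3EI) = 4.333/EI.
Slope continuity at E: θ_0 = M_E·4.333/EI, so M_E = 718.7/4.333 = 165.9 kN·m (hogging).
Span DE, ΣM about D with M_E applied at E: R_E^{DE}·4 = 132.6 + 165.9, so R_E^{DE} = 74.61 kN and R_D = 110.5 − 74.61 = 35.89 kN.

R_D = 35.89 kN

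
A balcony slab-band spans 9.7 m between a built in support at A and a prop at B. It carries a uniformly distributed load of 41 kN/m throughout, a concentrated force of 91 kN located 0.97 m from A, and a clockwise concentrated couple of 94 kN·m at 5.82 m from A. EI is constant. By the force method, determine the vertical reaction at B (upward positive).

R_B = 162.7 kN

Choose R_B as the redundant. The primary structure is the cantilever fixed at A.
Free-end deflection of the primary structure under the applied loading (downward +):
  UDL 41: wL⁴/(8EI) = 45371/EI
  point load 91 at a = 0.97: Pa²(3L − a)/(6EI) = 401.4/EI
  clockwise couple 94 at a = 5.82: M₀a(2L − a)/(2EI) = 3715/EI
  δ_0 = 49487/EI
Tip deflection under a unit load at B: L³/(3EI) = 304.2/EI.
The prop prevents deflection at B: R_B = δ_0/δ_{BB} = 49487/304.2 = 162.7 kN.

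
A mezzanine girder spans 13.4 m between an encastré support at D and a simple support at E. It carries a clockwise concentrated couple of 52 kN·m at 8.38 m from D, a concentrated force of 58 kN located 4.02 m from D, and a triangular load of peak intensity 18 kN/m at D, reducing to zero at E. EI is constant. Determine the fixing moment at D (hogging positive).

M_D = 339.1 kN·m

Take the reaction at E as the redundant and release it; the primary structure is a cantilever fixed at D.
Primary-structure tip deflection at E by superposition:
  clockwise couple 52 at a = 8.38: M₀a(2L − a)/(2EI) = 4013/EI
  point load 58 at a = 4.02: Pa²(3L − a)/(6EI) = 5652/EI
  triangular load, peak 18 at the fixed end: w₀L⁴/(30EI) = 19345/EI
  δ_0 = 29010/EI
Tip deflection under a unit load at E: L³/(3EI) = 802/EI.
Compatibility at E: δ_0 − R_E·δ_{EE} = 0, so R_E = 29010/802 = 36.17 kN.
Moment equilibrium about D: M_D = Σ(load moments about D) − R_E·L = 823.8 − 36.17×13.4 = 339.1 kN·m.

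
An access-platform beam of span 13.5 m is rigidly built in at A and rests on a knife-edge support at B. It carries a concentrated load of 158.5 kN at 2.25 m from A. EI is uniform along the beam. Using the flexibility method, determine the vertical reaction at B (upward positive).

R_B = 6.237 kN

Take the reaction at B as the redundant and release it; the primary structure is a cantilever fixed at A.
Downward deflection at the released point B due to the loads:
  point load 158.5 at a = 2.25: Pa²(3L − a)/(6EI) = 5115/EI
Flexibility coefficient — unit upward force at B: δ_{BB} = L³/(3EI) = 820.1/EI.
The prop prevents deflection at B: R_B = δ_0/δ_{BB} = 5115/820.1 = 6.237 kN.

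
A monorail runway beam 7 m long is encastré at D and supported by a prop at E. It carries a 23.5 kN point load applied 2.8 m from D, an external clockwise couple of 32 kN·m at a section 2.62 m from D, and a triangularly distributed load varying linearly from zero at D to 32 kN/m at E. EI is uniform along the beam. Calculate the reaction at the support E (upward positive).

Remove the prop at E; the released (primary) structure is a cantilever built in at D.
Downward deflection at the released point E due to the loads:
  point load 23.5 at a = 2.8: Pa²(3L − a)/(6EI) = 558.9/EI
  clockwise couple 32 at a = 2.62: M₀a(2L − a)/(2EI) = 477/EI
  triangular load, peak 32 at the free end: 11w₀L⁴/(120EI) = 7043/EI
  δ_0 = 8079/EI
Flexibility coefficient — unit upward force at E: δ_{EE} = L³/(3EI) = 114.3/EI.
Compatibility at E: δ_0 − R_E·δ_{EE} = 0, so R_E = 8079/114.3 = 70.66 kN.

R_E = 70.66 kN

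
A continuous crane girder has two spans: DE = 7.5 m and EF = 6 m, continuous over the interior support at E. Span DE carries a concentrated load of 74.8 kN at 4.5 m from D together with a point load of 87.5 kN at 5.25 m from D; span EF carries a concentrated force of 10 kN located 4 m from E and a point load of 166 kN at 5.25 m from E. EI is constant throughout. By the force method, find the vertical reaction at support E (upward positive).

R_E = 177 kN

Release continuity at E by inserting a hinge; the redundant is the internal moment M_E. The primary structure is two simply-supported spans DE and EF.
Discontinuity in slope at E on the released structure — sum the simple-span end rotations:
  span DE: point load 74.8 at a = 4.5: Pab(L + a)/(6LEI) = 269.3/EI
  span DE: point load 87.5 at a = 5.25: Pab(L + a)/(6LEI) = 292.9/EI
  span EF: point load 10 at a = 4: Pab(L + b)/(6LEI) = 17.78/EI
  span EF: point load 166 at a = 5.25: Pab(L + b)/(6LEI) = 122.6/EI
  relative rotation θ_0 = (562.1 + 140.3)/EI = 702.5/EI
A unit hogging moment at E produces rotation L₁/(3EI) + L₂/(3EI) = 4.5/EI.
Slope continuity at E: θ_0 = M_E·4.5/EI, so M_E = 702.5/4.5 = 156.1 kN·m (hogging).
Span DE, ΣM about D with M_E applied at E: R_E^{DE}·7.5 = 796 + 156.1, so R_E^{DE} = 126.9 kN and R_D = 162.3 − 126.9 = 35.36 kN.
Span EF, ΣM about F: R_E^{EF}·6 = 144.5 + 156.1, so R_E^{EF} = 50.1 kN and R_F = 176 − 50.1 = 125.9 kN.
R_E = 126.9 + 50.1 = 177 kN.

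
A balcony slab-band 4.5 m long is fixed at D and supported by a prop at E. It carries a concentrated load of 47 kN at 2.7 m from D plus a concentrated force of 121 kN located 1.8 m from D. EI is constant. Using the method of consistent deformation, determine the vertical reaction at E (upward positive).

Choose R_E as the redundant. The primary structure is the cantilever fixed at D.
Deflection at E on the released cantilever, summing each load's contribution:
  point load 47 at a = 2.7: Pa²(3L − a)/(6EI) = 616.7/EI
  point load 121 at a = 1.8: Pa²(3L − a)/(6EI) = 764.5/EI
  δ_0 = 1381/EI
Flexibility coefficient — unit upward force at E: δ_{EE} = L³/(3EI) = 30.38/EI.
Compatibility at E: δ_0 − R_E·δ_{EE} = 0, so R_E = 1381/30.38 = 45.47 kN.

R_E = 45.47 kN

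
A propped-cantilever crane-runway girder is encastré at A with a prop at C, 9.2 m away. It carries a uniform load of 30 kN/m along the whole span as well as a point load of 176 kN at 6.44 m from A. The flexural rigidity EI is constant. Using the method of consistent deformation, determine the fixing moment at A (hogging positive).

Choose R_C as the redundant. The primary structure is the cantilever fixed at A.
Free-end deflection of the primary structure under the applied loading (downward +):
  UDL 30: wL⁴/(8EI) = 26865/EI
  point load 176 at a = 6.44: Pa²(3L − a)/(6EI) = 25742/EI
  δ_0 = 52607/EI
Flexibility coefficient — unit upward force at C: δ_{CC} = L³/(3EI) = 259.6/EI.
Compatibility at C: δ_0 − R_C·δ_{CC} = 0, so R_C = 52607/259.6 = 202.7 kN.
Moment equilibrium about A: M_A = Σ(load moments about A) − R_C·L = 2403 − 202.7×9.2 = 538.4 kN·m.

M_A = 538.4 kN·m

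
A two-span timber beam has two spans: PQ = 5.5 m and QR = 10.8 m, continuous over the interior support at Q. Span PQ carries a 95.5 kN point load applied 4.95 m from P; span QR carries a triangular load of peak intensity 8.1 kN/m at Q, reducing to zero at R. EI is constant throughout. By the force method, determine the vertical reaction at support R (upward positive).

R_R = 9.313 kN

Release continuity at Q by inserting a hinge; the redundant is the internal moment M_Q. The primary structure is two simply-supported spans PQ and QR.
End slopes at the hinge Q, treating each span as simply supported:
  span PQ: point load 95.5 at a = 4.95: Pab(L + a)/(6LEI) = 82.33/EI
  span QR: triangular load, peak 8.1: w₀L³/(45EI) = 226.7/EI
  relative rotation θ_0 = (82.33 + 226.7)/EI = 309.1/EI
A unit hogging moment at Q produces rotation L₁/(3EI) + L₂/(3EI) = 5.433/EI.
Compatibility: M_Q·(L₁+L₂)/(3EI) = θ_0, giving M_Q = 56.89 kN·m (hogging).
Span QR, ΣM about R: R_Q^{QR}·10.8 = 314.9 + 56.89, so R_Q^{QR} = 34.43 kN and R_R = 43.74 − 34.43 = 9.313 kN.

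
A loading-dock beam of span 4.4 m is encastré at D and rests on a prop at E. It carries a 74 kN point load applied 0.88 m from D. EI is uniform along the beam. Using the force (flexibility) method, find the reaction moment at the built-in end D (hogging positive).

Choose R_E as the redundant. The primary structure is the cantilever fixed at D.
Deflection at E on the released cantilever, summing each load's contribution:
  point load 74 at a = 0.88: Pa²(3L − a)/(6EI) = 117.7/EI
Tip deflection under a unit load at E: L³/(3EI) = 28.39/EI.
Compatibility at E: δ_0 − R_E·δ_{EE} = 0, so R_E = 117.7/28.39 = 4.144 kN.
Moment equilibrium about D: M_D = Σ(load moments about D) − R_E·L = 65.12 − 4.144×4.4 = 46.89 kN·m.

M_D = 46.89 kN·m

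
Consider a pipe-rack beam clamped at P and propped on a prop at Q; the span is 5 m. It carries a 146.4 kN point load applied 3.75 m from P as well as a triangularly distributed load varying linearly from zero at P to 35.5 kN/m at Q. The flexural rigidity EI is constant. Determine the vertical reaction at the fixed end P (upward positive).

Take the reaction at Q as the redundant and release it; the primary structure is a cantilever fixed at P.
Primary-structure tip deflection at Q by superposition:
  point load 146.4 at a = 3.75: Pa²(3L − a)/(6EI) = 3860/EI
  triangular load, peak 35.5 at the free end: 11w₀L⁴/(120EI) = 2034/EI
  δ_0 = 5894/EI
Flexibility coefficient — unit upward force at Q: δ_{QQ} = L³/(3EI) = 41.67/EI.
The prop prevents deflection at Q: R_Q = δ_0/δ_{QQ} = 5894/41.67 = 141.5 kN.
Vertical equilibrium: R_P = ΣP − R_Q = 235.2 − 141.5 = 93.69 kN.

R_P = 93.69 kN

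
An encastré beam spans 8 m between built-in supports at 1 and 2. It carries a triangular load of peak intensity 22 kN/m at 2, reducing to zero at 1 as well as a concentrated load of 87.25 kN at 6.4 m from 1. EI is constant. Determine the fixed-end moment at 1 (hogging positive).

Release both end moments; the primary structure is a simply-supported span 12 with redundants M_1 and M_2.
End rotations of the released simple span under the applied load (×1/EI):
  at 1: triangular load, peak 22: 7w₀L³/(360EI) = 219/EI
  at 2: triangular load, peak 22: w₀L³/(45EI) = 250.3/EI
  at 1: point load 87.25 at a = 6.4: Pab(L + b)/(6LEI) = 178.7/EI
  at 2: point load 87.25 at a = 6.4: Pab(L + a)/(6LEI) = 268/EI
  θ_10 = 397.7/EI,  θ_20 = 518.3/EI
Flexibility coefficients: a unit moment at one end gives L/(3EI) there and L/(6EI) at the far end, so f₁₁ = f₂₂ = 2.667/EI and f₁₂ = f₂₁ = 1.333/EI.
Compatibility — zero rotation at each built-in end:
  2.667 M_1 + 1.333 M_2 = 397.7
  1.333 M_1 + 2.667 M_2 = 518.3
Solving the pair gives M_1 = 69.27 kN·m and M_2 = 159.7 kN·m (hogging).

M_1 = 69.27 kN·m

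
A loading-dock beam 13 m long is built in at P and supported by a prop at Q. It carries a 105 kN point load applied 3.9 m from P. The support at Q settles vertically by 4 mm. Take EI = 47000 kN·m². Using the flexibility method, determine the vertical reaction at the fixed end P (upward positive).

Remove the prop at Q; the released (primary) structure is a cantilever built in at P.
Free-end deflection of the primary structure under the applied loading (downward +):
  point load 105 at a = 3.9: Pa²(3L − a)/(6EI) = 9343/EI
Tip deflection under a unit load at Q: L³/(3EI) = 732.3/EI.
With EI = 47000 kN·m²: δ_0 = 0.19878 m and δ_{QQ} = 0.015582 m/kN.
Compatibility — the beam at Q must follow the support down by 0.004 m: δ_0 − R_Q·δ_{QQ} = 0.004, so R_Q = (0.19878 − 0.004)/0.015582 = 12.5 kN.
Vertical equilibrium: R_P = ΣP − R_Q = 105 − 12.5 = 92.5 kN.

R_P = 92.5 kN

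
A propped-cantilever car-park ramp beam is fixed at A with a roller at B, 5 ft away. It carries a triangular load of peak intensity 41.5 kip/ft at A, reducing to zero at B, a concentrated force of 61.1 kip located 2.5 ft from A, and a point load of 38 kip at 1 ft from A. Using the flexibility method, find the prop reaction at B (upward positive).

Choose R_B as the redundant. The primary structure is the cantilever fixed at A.
Downward deflection at the released point B due to the loads:
  triangular load, peak 41.5 at the fixed end: w₀L⁴/(30EI) = 864.6/EI
  point load 61.1 at a = 2.5: Pa²(3L − a)/(6EI) = 795.6/EI
  point load 38 at a = 1: Pa²(3L − a)/(6EI) = 88.67/EI
  δ_0 = 1749/EI
Flexibility coefficient — unit upward force at B: δ_{BB} = L³/(3EI) = 41.67/EI.
The prop prevents deflection at B: R_B = δ_0/δ_{BB} = 1749/41.67 = 41.97 kip.

R_B = 41.97 kip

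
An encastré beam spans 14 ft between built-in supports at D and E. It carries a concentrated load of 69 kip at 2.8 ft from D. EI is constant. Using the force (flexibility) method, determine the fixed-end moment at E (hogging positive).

Release both end moments; the primary structure is a simply-supported span DE with redundants M_D and M_E.
End rotations of the released simple span under the applied load (×1/EI):
  at D: point load 69 at a = 2.8: Pab(L + b)/(6LEI) = 649.2/EI
  at E: point load 69 at a = 2.8: Pab(L + a)/(6LEI) = 432.8/EI
  θ_D0 = 649.2/EI,  θ_E0 = 432.8/EI
Flexibility coefficients: a unit moment at one end gives L/(3EI) there and L/(6EI) at the far end, so f₁₁ = f₂₂ = 4.667/EI and f₁₂ = f₂₁ = 2.333/EI.
Compatibility — zero rotation at each built-in end:
  4.667 M_D + 2.333 M_E = 649.2
  2.333 M_D + 4.667 M_E = 432.8
Solving the pair gives M_D = 123.6 kip·ft and M_E = 30.91 kip·ft (hogging).

M_E = 30.91 kip·ft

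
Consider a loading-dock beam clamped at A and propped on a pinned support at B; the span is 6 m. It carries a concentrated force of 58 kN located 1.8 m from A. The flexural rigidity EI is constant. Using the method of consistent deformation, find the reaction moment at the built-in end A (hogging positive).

M_A = 62.12 kN·m

Remove the prop at B; the released (primary) structure is a cantilever built in at A.
Downward deflection at the released point B due to the loads:
  point load 58 at a = 1.8: Pa²(3L − a)/(6EI) = 507.4/EI
Tip deflection under a unit load at B: L³/(3EI) = 72/EI.
Compatibility at B: δ_0 − R_B·δ_{BB} = 0, so R_B = 507.4/72 = 7.047 kN.
Moment equilibrium about A: M_A = Σ(load moments about A) − R_B·L = 104.4 − 7.047×6 = 62.12 kN·m.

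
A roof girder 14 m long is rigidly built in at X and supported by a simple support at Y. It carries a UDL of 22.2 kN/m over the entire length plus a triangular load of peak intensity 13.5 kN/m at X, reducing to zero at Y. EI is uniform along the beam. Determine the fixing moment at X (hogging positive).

Take the reaction at Y as the redundant and release it; the primary structure is a cantilever fixed at X.
Free-end deflection of the primary structure under the applied loading (downward +):
  UDL 22.2: wL⁴/(8EI) = 106604/EI
  triangular load, peak 13.5 at the fixed end: w₀L⁴/(30EI) = 17287/EI
  δ_0 = 123892/EI
Flexibility coefficient — unit upward force at Y: δ_{YY} = L³/(3EI) = 914.7/EI.
Compatibility at Y: δ_0 − R_Y·δ_{YY} = 0, so R_Y = 123892/914.7 = 135.4 kN.
Moment equilibrium about X: M_X = Σ(load moments about X) − R_Y·L = 2617 − 135.4×14 = 720.3 kN·m.

M_X = 720.3 kN·m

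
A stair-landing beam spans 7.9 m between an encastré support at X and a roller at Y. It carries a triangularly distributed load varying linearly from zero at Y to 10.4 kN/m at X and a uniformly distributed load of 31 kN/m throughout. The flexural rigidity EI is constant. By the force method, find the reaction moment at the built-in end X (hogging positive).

Release the roller at Y. Primary structure: cantilever fixed at X.
Downward deflection at the released point Y due to the loads:
  triangular load, peak 10.4 at the fixed end: w₀L⁴/(30EI) = 1350/EI
  UDL 31: wL⁴/(8EI) = 15093/EI
  δ_0 = 16443/EI
Flexibility coefficient — unit upward force at Y: δ_{YY} = L³/(3EI) = 164.3/EI.
Compatibility at Y: δ_0 − R_Y·δ_{YY} = 0, so R_Y = 16443/164.3 = 100.1 kN.
Moment equilibrium about X: M_X = Σ(load moments about X) − R_Y·L = 1076 − 100.1×7.9 = 285.1 kN·m.

M_X = 285.1 kN·m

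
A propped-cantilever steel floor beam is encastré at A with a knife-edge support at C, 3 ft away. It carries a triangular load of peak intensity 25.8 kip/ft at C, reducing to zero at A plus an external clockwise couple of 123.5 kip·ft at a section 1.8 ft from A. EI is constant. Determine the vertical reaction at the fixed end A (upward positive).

Remove the prop at C; the released (primary) structure is a cantilever built in at A.
Downward deflection at the released point C due to the loads:
  triangular load, peak 25.8 at the free end: 11w₀L⁴/(120EI) = 191.6/EI
  clockwise couple 123.5 at a = 1.8: M₀a(2L − a)/(2EI) = 466.8/EI
  δ_0 = 658.4/EI
Flexibility coefficient — unit upward force at C: δ_{CC} = L³/(3EI) = 9/EI.
Compatibility at C: δ_0 − R_C·δ_{CC} = 0, so R_C = 658.4/9 = 73.16 kip.
Vertical equilibrium: R_A = ΣP − R_C = 38.7 − 73.16 = -34.45 kip.

R_A = -34.45 kip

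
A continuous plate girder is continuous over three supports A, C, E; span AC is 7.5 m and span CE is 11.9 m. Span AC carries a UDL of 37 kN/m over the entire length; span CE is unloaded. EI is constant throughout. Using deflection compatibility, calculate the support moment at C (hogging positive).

M_C = 100.6 kN·m

Insert a hinge at C; M_C is the redundant, and each span becomes simply supported.
Rotations at C on the released spans (each span's end-slope, ×1/EI):
  span AC: UDL 37: wL³/(24EI) = 650.4/EI
  relative rotation θ_0 = (650.4 + 0)/EI = 650.4/EI
A unit hogging moment at C produces rotation L₁/(3EI) + L₂/(3EI) = 6.467/EI.
Slope continuity at C: θ_0 = M_C·6.467/EI, so M_C = 650.4/6.467 = 100.6 kN·m (hogging).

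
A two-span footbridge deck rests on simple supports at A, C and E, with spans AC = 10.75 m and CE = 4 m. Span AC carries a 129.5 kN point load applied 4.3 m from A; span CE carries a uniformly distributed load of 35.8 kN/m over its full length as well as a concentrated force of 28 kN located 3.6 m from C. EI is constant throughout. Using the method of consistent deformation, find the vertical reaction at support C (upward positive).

Insert a hinge at C; M_C is the redundant, and each span becomes simply supported.
Discontinuity in slope at C on the released structure — sum the simple-span end rotations:
  span AC: point load 129.5 at a = 4.3: Pab(L + a)/(6LEI) = 838.1/EI
  span CE: UDL 35.8: wL³/(24EI) = 95.47/EI
  span CE: point load 28 at a = 3.6: Pab(L + b)/(6LEI) = 7.392/EI
  relative rotation θ_0 = (838.1 + 102.9)/EI = 940.9/EI
A unit hogging moment at C produces rotation L₁/(3EI) + L₂/(3EI) = 4.917/EI.
Slope continuity at C: θ_0 = M_C·4.917/EI, so M_C = 940.9/4.917 = 191.4 kN·m (hogging).
Span AC, ΣM about A with M_C applied at C: R_C^{AC}·10.75 = 556.9 + 191.4, so R_C^{AC} = 69.6 kN and R_A = 129.5 − 69.6 = 59.9 kN.
Span CE, ΣM about E: R_C^{CE}·4 = 297.6 + 191.4, so R_C^{CE} = 122.2 kN and R_E = 171.2 − 122.2 = 48.96 kN.
R_C = 69.6 + 122.2 = 191.8 kN.

R_C = 191.8 kN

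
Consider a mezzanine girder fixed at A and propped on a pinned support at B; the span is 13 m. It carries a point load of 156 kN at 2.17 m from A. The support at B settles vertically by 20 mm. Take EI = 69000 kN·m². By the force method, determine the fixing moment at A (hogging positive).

Choose R_B as the redundant. The primary structure is the cantilever fixed at A.
Deflection at B on the released cantilever, summing each load's contribution:
  point load 156 at a = 2.17: Pa²(3L − a)/(6EI) = 4509/EI
Tip deflection under a unit load at B: L³/(3EI) = 732.3/EI.
With EI = 69000 kN·m²: δ_0 = 0.06535 m and δ_{BB} = 0.010614 m/kN.
Compatibility — the beam at B must follow the support down by 0.02 m: δ_0 − R_B·δ_{BB} = 0.02, so R_B = (0.06535 − 0.02)/0.010614 = 4.273 kN.
Moment equilibrium about A: M_A = Σ(load moments about A) − R_B·L = 338.5 − 4.273×13 = 283 kN·m.

M_A = 283 kN·m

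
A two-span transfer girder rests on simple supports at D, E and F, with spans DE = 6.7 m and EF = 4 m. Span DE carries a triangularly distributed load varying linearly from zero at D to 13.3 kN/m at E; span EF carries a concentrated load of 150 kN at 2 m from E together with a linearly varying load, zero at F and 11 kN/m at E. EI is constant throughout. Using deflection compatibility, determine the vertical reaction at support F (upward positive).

R_F = 64.49 kN

Insert a hinge at E; M_E is the redundant, and each span becomes simply supported.
End slopes at the hinge E, treating each span as simply supported:
  span DE: triangular load, peak 13.3: w₀L³/(45EI) = 88.89/EI
  span EF: point load 150 at a = 2: Pab(L + b)/(6LEI) = 150/EI
  span EF: triangular load, peak 11: w₀L³/(45EI) = 15.64/EI
  relative rotation θ_0 = (88.89 + 165.6)/EI = 254.5/EI
A unit hogging moment at E produces rotation L₁/(3EI) + L₂/(3EI) = 3.567/EI.
Compatibility: M_E·(L₁+L₂)/(3EI) = θ_0, giving M_E = 71.37 kN·m (hogging).
Span EF, ΣM about F: R_E^{EF}·4 = 358.7 + 71.37, so R_E^{EF} = 107.5 kN and R_F = 172 − 107.5 = 64.49 kN.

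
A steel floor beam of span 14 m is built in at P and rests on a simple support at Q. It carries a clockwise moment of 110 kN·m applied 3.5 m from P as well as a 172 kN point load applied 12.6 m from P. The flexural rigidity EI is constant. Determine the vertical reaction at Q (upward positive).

Remove the prop at Q; the released (primary) structure is a cantilever built in at P.
Deflection at Q on the released cantilever, summing each load's contribution:
  clockwise couple 110 at a = 3.5: M₀a(2L − a)/(2EI) = 4716/EI
  point load 172 at a = 12.6: Pa²(3L − a)/(6EI) = 133803/EI
  δ_0 = 138519/EI
Tip deflection under a unit load at Q: L³/(3EI) = 914.7/EI.
Compatibility at Q: δ_0 − R_Q·δ_{QQ} = 0, so R_Q = 138519/914.7 = 151.4 kN.

R_Q = 151.4 kN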